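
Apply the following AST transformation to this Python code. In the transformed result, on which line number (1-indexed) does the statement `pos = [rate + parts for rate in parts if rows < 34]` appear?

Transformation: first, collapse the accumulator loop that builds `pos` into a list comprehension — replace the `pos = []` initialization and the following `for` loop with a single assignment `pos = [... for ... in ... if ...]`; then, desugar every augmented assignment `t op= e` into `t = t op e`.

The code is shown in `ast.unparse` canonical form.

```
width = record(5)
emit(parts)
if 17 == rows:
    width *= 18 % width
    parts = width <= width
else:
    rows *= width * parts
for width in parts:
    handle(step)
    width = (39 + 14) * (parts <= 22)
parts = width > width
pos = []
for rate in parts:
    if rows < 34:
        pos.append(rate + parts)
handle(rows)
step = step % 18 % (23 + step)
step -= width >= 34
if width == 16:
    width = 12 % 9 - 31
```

Transformed code:
width = record(5)
emit(parts)
if 17 == rows:
    width = width * (18 % width)
    parts = width <= width
else:
    rows = rows * (width * parts)
for width in parts:
    handle(step)
    width = (39 + 14) * (parts <= 22)
parts = width > width
pos = [rate + parts for rate in parts if rows < 34]
handle(rows)
step = step % 18 % (23 + step)
step = step - (width >= 34)
if width == 16:
    width = 12 % 9 - 31

12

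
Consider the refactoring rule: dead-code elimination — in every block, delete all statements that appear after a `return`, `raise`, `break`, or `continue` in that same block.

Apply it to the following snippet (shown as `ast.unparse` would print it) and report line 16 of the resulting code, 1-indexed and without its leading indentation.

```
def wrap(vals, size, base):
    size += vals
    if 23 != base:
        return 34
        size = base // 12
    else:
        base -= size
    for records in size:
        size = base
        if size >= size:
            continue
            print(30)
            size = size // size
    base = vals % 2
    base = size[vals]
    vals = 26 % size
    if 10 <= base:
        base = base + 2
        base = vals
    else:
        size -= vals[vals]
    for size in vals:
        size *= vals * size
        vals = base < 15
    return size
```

Transformed code:
def wrap(vals, size, base):
    size += vals
    if 23 != base:
        return 34
    else:
        base -= size
    for records in size:
        size = base
        if size >= size:
            continue
    base = vals % 2
    base = size[vals]
    vals = 26 % size
    if 10 <= base:
        base = base + 2
        base = vals
    else:
        size -= vals[vals]
    for size in vals:
        size *= vals * size
        vals = base < 15
    return size

base = vals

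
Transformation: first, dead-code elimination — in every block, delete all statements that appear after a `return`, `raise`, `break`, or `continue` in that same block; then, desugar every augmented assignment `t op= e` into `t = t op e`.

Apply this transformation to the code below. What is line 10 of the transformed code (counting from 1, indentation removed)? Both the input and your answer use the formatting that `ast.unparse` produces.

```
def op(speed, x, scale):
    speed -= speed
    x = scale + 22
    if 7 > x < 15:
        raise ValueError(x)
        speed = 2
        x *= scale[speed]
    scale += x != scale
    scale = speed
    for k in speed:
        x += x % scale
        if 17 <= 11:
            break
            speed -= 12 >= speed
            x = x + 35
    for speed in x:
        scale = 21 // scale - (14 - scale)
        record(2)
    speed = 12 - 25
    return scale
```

Transformed code:
def op(speed, x, scale):
    speed = speed - speed
    x = scale + 22
    if 7 > x < 15:
        raise ValueError(x)
    scale = scale + (x != scale)
    scale = speed
    for k in speed:
        x = x + x % scale
        if 17 <= 11:
            break
    for speed in x:
        scale = 21 // scale - (14 - scale)
        record(2)
    speed = 12 - 25
    return scale

if 17 <= 11:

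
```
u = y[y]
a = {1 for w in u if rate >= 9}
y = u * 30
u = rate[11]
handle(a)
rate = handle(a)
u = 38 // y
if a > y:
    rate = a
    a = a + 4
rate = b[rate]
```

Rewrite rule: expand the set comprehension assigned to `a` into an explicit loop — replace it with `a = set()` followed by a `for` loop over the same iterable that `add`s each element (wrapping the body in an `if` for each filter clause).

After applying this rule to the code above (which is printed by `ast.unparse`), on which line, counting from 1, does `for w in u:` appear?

3

Transformed code:
u = y[y]
a = set()
for w in u:
    if rate >= 9:
        a.add(1)
y = u * 30
u = rate[11]
handle(a)
rate = handle(a)
u = 38 // y
if a > y:
    rate = a
    a = a + 4
rate = b[rate]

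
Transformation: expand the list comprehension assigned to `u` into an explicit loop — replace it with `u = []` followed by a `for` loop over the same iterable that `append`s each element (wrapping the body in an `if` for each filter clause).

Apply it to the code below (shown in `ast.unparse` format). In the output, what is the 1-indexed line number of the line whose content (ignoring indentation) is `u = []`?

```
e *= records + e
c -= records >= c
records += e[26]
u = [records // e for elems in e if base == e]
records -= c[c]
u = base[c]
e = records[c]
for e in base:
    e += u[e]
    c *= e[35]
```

Transformed code:
e *= records + e
c -= records >= c
records += e[26]
u = []
for elems in e:
    if base == e:
        u.append(records // e)
records -= c[c]
u = base[c]
e = records[c]
for e in base:
    e += u[e]
    c *= e[35]

4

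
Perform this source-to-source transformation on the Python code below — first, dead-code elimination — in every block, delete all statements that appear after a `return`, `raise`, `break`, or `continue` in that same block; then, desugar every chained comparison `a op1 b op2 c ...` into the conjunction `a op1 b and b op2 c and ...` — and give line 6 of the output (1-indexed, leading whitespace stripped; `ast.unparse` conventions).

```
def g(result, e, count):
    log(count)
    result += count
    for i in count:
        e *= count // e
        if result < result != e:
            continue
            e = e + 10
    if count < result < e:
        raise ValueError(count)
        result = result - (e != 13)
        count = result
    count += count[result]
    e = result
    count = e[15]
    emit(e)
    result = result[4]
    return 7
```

if result < result and result != e:

Transformed code:
def g(result, e, count):
    log(count)
    result += count
    for i in count:
        e *= count // e
        if result < result and result != e:
            continue
    if count < result and result < e:
        raise ValueError(count)
    count += count[result]
    e = result
    count = e[15]
    emit(e)
    result = result[4]
    return 7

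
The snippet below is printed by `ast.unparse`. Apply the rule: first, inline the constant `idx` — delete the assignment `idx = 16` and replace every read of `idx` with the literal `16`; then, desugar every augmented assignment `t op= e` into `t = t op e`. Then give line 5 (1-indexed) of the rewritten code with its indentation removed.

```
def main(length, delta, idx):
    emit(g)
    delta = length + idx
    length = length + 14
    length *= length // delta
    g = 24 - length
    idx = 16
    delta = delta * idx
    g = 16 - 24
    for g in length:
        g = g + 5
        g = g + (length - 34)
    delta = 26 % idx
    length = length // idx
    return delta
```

Transformed code:
def main(length, delta, idx):
    emit(g)
    delta = length + 16
    length = length + 14
    length = length * (length // delta)
    g = 24 - length
    delta = delta * 16
    g = 16 - 24
    for g in length:
        g = g + 5
        g = g + (length - 34)
    delta = 26 % 16
    length = length // 16
    return delta

length = length * (length // delta)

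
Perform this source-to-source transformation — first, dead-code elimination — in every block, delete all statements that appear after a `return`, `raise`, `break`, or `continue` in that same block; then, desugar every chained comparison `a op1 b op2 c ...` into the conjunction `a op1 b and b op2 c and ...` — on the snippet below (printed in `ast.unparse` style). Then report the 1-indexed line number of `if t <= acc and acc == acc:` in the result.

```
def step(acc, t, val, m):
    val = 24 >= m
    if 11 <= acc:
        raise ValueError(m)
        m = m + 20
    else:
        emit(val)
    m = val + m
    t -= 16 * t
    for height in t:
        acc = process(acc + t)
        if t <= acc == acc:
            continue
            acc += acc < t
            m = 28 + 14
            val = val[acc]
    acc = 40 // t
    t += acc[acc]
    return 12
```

Transformed code:
def step(acc, t, val, m):
    val = 24 >= m
    if 11 <= acc:
        raise ValueError(m)
    else:
        emit(val)
    m = val + m
    t -= 16 * t
    for height in t:
        acc = process(acc + t)
        if t <= acc and acc == acc:
            continue
    acc = 40 // t
    t += acc[acc]
    return 12

11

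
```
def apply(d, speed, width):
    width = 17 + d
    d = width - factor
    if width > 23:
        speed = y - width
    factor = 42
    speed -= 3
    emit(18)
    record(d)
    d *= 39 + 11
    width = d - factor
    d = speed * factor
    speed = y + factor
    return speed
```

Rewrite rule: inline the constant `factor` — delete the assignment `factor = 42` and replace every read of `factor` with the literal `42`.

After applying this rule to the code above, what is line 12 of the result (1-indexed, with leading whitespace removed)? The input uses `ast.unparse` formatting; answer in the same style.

speed = y + 42

Transformed code:
def apply(d, speed, width):
    width = 17 + d
    d = width - 42
    if width > 23:
        speed = y - width
    speed -= 3
    emit(18)
    record(d)
    d *= 39 + 11
    width = d - 42
    d = speed * 42
    speed = y + 42
    return speed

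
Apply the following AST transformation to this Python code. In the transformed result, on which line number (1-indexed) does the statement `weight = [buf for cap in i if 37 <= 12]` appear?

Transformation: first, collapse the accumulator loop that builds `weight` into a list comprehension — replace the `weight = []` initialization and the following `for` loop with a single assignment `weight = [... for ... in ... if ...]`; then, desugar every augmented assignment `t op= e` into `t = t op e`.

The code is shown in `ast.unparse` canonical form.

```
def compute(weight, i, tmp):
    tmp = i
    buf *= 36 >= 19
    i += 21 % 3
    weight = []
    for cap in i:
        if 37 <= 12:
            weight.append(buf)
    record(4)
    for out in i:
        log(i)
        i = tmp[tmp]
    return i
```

Transformed code:
def compute(weight, i, tmp):
    tmp = i
    buf = buf * (36 >= 19)
    i = i + 21 % 3
    weight = [buf for cap in i if 37 <= 12]
    record(4)
    for out in i:
        log(i)
        i = tmp[tmp]
    return i

5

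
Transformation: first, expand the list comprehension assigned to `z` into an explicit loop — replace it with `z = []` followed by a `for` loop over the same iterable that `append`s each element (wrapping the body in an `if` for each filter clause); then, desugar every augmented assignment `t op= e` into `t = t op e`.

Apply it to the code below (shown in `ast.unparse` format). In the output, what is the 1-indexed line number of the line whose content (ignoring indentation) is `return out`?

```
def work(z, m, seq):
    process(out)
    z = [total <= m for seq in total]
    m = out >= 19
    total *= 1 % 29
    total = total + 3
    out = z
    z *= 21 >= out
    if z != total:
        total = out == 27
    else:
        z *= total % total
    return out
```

Transformed code:
def work(z, m, seq):
    process(out)
    z = []
    for seq in total:
        z.append(total <= m)
    m = out >= 19
    total = total * (1 % 29)
    total = total + 3
    out = z
    z = z * (21 >= out)
    if z != total:
        total = out == 27
    else:
        z = z * (total % total)
    return out

15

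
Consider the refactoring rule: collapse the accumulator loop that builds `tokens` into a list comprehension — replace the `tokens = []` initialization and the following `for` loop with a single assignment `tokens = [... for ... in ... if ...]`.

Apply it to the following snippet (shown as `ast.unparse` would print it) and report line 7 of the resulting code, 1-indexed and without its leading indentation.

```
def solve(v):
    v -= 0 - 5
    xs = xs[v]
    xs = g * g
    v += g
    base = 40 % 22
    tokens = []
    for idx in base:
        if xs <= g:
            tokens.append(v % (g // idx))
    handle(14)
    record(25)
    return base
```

tokens = [v % (g // idx) for idx in base if xs <= g]

Transformed code:
def solve(v):
    v -= 0 - 5
    xs = xs[v]
    xs = g * g
    v += g
    base = 40 % 22
    tokens = [v % (g // idx) for idx in base if xs <= g]
    handle(14)
    record(25)
    return base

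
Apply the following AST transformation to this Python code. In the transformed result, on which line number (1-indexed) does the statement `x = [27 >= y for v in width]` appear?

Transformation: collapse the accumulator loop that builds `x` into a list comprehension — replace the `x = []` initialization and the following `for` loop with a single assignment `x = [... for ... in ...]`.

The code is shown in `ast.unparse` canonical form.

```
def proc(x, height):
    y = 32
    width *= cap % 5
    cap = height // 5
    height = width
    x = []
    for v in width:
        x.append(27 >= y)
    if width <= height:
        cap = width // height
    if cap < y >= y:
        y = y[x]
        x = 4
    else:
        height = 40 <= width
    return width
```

6

Transformed code:
def proc(x, height):
    y = 32
    width *= cap % 5
    cap = height // 5
    height = width
    x = [27 >= y for v in width]
    if width <= height:
        cap = width // height
    if cap < y >= y:
        y = y[x]
        x = 4
    else:
        height = 40 <= width
    return width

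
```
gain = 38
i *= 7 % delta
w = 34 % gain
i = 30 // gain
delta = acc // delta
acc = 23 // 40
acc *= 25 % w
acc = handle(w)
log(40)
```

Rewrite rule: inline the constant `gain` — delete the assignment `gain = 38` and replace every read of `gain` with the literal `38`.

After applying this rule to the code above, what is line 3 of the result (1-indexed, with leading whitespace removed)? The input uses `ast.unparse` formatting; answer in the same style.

Transformed code:
i *= 7 % delta
w = 34 % 38
i = 30 // 38
delta = acc // delta
acc = 23 // 40
acc *= 25 % w
acc = handle(w)
log(40)

i = 30 // 38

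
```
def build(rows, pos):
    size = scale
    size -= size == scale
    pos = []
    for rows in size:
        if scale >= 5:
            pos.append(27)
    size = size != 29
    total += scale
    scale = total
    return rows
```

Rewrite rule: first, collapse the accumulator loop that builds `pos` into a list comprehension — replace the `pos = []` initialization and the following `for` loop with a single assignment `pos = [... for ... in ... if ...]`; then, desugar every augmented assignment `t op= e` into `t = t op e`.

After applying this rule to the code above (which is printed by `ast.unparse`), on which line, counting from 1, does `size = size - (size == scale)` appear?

3

Transformed code:
def build(rows, pos):
    size = scale
    size = size - (size == scale)
    pos = [27 for rows in size if scale >= 5]
    size = size != 29
    total = total + scale
    scale = total
    return rows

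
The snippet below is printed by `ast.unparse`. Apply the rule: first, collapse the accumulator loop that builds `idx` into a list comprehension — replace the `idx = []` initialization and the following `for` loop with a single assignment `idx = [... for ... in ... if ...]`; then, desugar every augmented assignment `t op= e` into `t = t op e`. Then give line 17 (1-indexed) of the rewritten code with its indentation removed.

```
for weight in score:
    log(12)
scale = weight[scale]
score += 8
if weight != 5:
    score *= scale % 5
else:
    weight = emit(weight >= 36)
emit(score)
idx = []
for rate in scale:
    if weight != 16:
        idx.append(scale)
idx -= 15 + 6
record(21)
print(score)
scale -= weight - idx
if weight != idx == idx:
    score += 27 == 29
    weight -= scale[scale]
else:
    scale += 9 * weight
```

weight = weight - scale[scale]

Transformed code:
for weight in score:
    log(12)
scale = weight[scale]
score = score + 8
if weight != 5:
    score = score * (scale % 5)
else:
    weight = emit(weight >= 36)
emit(score)
idx = [scale for rate in scale if weight != 16]
idx = idx - (15 + 6)
record(21)
print(score)
scale = scale - (weight - idx)
if weight != idx == idx:
    score = score + (27 == 29)
    weight = weight - scale[scale]
else:
    scale = scale + 9 * weight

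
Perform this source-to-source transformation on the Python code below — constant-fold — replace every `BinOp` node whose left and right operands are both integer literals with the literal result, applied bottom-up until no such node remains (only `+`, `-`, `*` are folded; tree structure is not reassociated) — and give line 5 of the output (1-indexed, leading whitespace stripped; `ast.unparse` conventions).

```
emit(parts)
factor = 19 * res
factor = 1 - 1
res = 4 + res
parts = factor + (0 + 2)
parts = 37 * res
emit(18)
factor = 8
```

Transformed code:
emit(parts)
factor = 19 * res
factor = 0
res = 4 + res
parts = factor + 2
parts = 37 * res
emit(18)
factor = 8

parts = factor + 2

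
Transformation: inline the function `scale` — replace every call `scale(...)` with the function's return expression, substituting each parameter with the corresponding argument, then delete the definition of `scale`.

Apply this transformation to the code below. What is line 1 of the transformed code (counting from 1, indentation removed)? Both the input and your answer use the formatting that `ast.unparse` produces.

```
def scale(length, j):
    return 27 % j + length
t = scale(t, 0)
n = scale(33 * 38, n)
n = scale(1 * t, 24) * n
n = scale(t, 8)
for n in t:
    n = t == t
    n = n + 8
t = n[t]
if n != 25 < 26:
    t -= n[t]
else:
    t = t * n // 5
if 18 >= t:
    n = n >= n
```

t = 27 % 0 + t

Transformed code:
t = 27 % 0 + t
n = 27 % n + 33 * 38
n = (27 % 24 + 1 * t) * n
n = 27 % 8 + t
for n in t:
    n = t == t
    n = n + 8
t = n[t]
if n != 25 < 26:
    t -= n[t]
else:
    t = t * n // 5
if 18 >= t:
    n = n >= n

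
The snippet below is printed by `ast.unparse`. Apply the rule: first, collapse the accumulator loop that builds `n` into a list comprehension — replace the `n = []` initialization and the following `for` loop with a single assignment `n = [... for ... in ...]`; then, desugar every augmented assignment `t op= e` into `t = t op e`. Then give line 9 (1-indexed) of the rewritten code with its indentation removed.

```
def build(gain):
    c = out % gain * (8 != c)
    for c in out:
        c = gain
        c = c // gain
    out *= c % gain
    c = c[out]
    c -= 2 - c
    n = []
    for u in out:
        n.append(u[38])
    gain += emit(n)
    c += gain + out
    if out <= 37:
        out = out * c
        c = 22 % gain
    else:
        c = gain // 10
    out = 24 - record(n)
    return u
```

Transformed code:
def build(gain):
    c = out % gain * (8 != c)
    for c in out:
        c = gain
        c = c // gain
    out = out * (c % gain)
    c = c[out]
    c = c - (2 - c)
    n = [u[38] for u in out]
    gain = gain + emit(n)
    c = c + (gain + out)
    if out <= 37:
        out = out * c
        c = 22 % gain
    else:
        c = gain // 10
    out = 24 - record(n)
    return u

n = [u[38] for u in out]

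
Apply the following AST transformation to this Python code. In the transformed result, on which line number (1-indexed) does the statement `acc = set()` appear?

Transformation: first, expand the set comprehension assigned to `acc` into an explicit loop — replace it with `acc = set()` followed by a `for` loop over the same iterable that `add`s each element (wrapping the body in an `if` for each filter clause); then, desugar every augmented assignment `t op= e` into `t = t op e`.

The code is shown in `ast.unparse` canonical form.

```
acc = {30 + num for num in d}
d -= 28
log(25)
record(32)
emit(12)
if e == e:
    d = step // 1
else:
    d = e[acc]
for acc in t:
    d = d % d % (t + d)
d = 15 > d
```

Transformed code:
acc = set()
for num in d:
    acc.add(30 + num)
d = d - 28
log(25)
record(32)
emit(12)
if e == e:
    d = step // 1
else:
    d = e[acc]
for acc in t:
    d = d % d % (t + d)
d = 15 > d

1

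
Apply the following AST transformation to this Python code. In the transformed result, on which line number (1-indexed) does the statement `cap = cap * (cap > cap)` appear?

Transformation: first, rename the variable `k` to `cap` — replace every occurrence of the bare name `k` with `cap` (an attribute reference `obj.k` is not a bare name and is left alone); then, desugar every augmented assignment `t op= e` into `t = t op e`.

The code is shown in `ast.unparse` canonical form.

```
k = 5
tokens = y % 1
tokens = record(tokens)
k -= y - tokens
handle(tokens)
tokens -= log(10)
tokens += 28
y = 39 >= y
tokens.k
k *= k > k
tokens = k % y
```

Transformed code:
cap = 5
tokens = y % 1
tokens = record(tokens)
cap = cap - (y - tokens)
handle(tokens)
tokens = tokens - log(10)
tokens = tokens + 28
y = 39 >= y
tokens.k
cap = cap * (cap > cap)
tokens = cap % y

10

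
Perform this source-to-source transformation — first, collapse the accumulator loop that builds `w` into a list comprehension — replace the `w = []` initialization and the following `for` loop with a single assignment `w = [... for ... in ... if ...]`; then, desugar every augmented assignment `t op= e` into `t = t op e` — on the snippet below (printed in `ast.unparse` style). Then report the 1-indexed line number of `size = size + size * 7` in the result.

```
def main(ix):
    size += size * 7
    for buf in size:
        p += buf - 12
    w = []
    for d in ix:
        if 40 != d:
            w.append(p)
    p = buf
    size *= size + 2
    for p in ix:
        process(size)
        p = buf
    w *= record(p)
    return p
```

Transformed code:
def main(ix):
    size = size + size * 7
    for buf in size:
        p = p + (buf - 12)
    w = [p for d in ix if 40 != d]
    p = buf
    size = size * (size + 2)
    for p in ix:
        process(size)
        p = buf
    w = w * record(p)
    return p

2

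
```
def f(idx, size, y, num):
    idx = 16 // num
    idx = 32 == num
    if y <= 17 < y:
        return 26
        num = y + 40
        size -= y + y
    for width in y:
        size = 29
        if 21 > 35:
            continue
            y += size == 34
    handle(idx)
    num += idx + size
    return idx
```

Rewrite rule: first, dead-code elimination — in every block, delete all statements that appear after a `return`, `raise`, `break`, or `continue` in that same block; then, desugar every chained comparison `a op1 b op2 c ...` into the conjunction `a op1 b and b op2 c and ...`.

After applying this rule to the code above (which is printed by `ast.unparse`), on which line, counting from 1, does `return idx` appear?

Transformed code:
def f(idx, size, y, num):
    idx = 16 // num
    idx = 32 == num
    if y <= 17 and 17 < y:
        return 26
    for width in y:
        size = 29
        if 21 > 35:
            continue
    handle(idx)
    num += idx + size
    return idx

12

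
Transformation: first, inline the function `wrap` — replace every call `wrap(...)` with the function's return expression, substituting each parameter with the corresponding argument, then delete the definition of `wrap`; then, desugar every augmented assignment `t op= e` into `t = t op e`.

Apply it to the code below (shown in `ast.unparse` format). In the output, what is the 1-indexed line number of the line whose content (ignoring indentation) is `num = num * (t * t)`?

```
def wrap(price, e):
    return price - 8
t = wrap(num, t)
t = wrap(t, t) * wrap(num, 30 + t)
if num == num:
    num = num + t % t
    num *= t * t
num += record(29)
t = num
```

5

Transformed code:
t = num - 8
t = (t - 8) * (num - 8)
if num == num:
    num = num + t % t
    num = num * (t * t)
num = num + record(29)
t = num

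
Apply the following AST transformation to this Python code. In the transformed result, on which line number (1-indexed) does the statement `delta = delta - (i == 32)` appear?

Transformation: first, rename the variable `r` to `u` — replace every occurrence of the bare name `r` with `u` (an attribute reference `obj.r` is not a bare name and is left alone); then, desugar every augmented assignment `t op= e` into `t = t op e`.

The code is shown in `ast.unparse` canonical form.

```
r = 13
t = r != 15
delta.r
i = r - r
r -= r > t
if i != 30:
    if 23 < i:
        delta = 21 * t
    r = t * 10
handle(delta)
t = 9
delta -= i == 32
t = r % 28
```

Transformed code:
u = 13
t = u != 15
delta.r
i = u - u
u = u - (u > t)
if i != 30:
    if 23 < i:
        delta = 21 * t
    u = t * 10
handle(delta)
t = 9
delta = delta - (i == 32)
t = u % 28

12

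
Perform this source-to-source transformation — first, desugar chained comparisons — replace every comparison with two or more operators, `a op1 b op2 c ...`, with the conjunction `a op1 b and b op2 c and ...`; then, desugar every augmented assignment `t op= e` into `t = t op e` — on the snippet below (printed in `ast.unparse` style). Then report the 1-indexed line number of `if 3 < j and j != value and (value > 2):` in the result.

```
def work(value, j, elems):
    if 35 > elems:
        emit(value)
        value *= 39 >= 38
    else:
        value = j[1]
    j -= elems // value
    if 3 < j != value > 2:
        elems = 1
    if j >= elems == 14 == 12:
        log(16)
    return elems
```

8

Transformed code:
def work(value, j, elems):
    if 35 > elems:
        emit(value)
        value = value * (39 >= 38)
    else:
        value = j[1]
    j = j - elems // value
    if 3 < j and j != value and (value > 2):
        elems = 1
    if j >= elems and elems == 14 and (14 == 12):
        log(16)
    return elems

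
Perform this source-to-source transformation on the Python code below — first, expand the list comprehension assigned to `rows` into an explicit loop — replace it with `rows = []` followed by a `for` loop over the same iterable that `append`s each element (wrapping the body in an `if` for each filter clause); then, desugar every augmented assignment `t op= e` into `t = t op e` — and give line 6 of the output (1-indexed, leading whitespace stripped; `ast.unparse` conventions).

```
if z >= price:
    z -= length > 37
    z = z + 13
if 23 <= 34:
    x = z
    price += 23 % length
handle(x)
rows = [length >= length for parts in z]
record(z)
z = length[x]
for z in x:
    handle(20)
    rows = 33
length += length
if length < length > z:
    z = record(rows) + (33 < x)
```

Transformed code:
if z >= price:
    z = z - (length > 37)
    z = z + 13
if 23 <= 34:
    x = z
    price = price + 23 % length
handle(x)
rows = []
for parts in z:
    rows.append(length >= length)
record(z)
z = length[x]
for z in x:
    handle(20)
    rows = 33
length = length + length
if length < length > z:
    z = record(rows) + (33 < x)

price = price + 23 % length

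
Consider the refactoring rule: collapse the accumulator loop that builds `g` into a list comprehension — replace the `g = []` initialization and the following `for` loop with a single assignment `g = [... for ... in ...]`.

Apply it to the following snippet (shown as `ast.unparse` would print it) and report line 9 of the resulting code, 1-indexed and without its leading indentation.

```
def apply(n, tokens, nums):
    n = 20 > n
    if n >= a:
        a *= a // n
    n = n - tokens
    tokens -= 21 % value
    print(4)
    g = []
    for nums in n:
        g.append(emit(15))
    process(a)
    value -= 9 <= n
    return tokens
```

Transformed code:
def apply(n, tokens, nums):
    n = 20 > n
    if n >= a:
        a *= a // n
    n = n - tokens
    tokens -= 21 % value
    print(4)
    g = [emit(15) for nums in n]
    process(a)
    value -= 9 <= n
    return tokens

process(a)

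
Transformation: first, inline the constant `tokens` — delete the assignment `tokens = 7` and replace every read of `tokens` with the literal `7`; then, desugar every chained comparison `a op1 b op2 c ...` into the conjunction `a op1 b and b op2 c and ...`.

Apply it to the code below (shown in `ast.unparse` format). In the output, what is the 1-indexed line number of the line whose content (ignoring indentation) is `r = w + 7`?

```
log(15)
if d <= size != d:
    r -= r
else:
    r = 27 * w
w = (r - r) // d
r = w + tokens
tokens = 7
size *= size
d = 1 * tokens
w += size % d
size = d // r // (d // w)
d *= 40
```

Transformed code:
log(15)
if d <= size and size != d:
    r -= r
else:
    r = 27 * w
w = (r - r) // d
r = w + 7
size *= size
d = 1 * 7
w += size % d
size = d // r // (d // w)
d *= 40

7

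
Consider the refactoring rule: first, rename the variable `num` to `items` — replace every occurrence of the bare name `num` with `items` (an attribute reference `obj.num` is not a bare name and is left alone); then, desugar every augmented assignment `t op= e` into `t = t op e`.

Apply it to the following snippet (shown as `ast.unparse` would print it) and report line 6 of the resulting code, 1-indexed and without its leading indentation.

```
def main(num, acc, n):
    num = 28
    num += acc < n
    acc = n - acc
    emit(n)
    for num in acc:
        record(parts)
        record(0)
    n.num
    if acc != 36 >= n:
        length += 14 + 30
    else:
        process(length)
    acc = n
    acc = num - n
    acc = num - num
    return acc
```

for items in acc:

Transformed code:
def main(items, acc, n):
    items = 28
    items = items + (acc < n)
    acc = n - acc
    emit(n)
    for items in acc:
        record(parts)
        record(0)
    n.num
    if acc != 36 >= n:
        length = length + (14 + 30)
    else:
        process(length)
    acc = n
    acc = items - n
    acc = items - items
    return acc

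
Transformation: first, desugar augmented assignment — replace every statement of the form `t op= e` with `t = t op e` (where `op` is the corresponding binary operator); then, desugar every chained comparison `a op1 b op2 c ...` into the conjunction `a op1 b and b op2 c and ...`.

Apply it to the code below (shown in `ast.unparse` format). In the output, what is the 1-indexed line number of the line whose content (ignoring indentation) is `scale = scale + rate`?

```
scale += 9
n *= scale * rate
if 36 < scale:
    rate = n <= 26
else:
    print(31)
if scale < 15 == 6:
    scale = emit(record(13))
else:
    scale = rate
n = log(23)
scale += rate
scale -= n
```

Transformed code:
scale = scale + 9
n = n * (scale * rate)
if 36 < scale:
    rate = n <= 26
else:
    print(31)
if scale < 15 and 15 == 6:
    scale = emit(record(13))
else:
    scale = rate
n = log(23)
scale = scale + rate
scale = scale - n

12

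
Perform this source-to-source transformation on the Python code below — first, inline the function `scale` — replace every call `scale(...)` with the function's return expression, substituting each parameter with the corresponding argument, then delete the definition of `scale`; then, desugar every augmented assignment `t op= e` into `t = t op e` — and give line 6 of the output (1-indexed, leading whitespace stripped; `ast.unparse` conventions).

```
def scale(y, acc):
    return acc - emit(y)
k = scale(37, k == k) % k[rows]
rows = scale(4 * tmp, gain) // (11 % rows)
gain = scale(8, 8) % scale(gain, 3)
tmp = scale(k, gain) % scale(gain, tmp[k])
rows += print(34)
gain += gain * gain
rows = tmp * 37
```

gain = gain + gain * gain

Transformed code:
k = ((k == k) - emit(37)) % k[rows]
rows = (gain - emit(4 * tmp)) // (11 % rows)
gain = (8 - emit(8)) % (3 - emit(gain))
tmp = (gain - emit(k)) % (tmp[k] - emit(gain))
rows = rows + print(34)
gain = gain + gain * gain
rows = tmp * 37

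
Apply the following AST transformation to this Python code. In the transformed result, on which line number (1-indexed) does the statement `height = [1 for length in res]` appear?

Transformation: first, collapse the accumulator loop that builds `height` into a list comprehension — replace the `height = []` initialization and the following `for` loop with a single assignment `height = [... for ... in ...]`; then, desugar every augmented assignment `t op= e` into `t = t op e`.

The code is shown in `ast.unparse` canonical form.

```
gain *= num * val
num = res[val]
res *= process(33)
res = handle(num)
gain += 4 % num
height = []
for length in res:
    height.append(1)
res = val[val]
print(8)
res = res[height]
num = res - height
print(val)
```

Transformed code:
gain = gain * (num * val)
num = res[val]
res = res * process(33)
res = handle(num)
gain = gain + 4 % num
height = [1 for length in res]
res = val[val]
print(8)
res = res[height]
num = res - height
print(val)

6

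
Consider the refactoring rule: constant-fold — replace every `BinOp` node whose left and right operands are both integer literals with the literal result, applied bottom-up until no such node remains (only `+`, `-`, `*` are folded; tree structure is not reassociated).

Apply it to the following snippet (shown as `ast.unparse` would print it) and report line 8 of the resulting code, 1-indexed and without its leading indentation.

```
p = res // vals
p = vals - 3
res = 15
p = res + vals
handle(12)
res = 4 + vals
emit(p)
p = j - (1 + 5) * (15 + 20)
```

p = j - 210

Transformed code:
p = res // vals
p = vals - 3
res = 15
p = res + vals
handle(12)
res = 4 + vals
emit(p)
p = j - 210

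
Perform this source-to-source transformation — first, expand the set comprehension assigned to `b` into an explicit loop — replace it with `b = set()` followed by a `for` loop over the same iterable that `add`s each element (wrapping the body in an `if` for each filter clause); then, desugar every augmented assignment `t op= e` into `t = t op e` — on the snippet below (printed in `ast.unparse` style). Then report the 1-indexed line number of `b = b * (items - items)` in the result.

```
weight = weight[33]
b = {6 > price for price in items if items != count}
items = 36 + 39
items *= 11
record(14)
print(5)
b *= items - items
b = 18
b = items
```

10

Transformed code:
weight = weight[33]
b = set()
for price in items:
    if items != count:
        b.add(6 > price)
items = 36 + 39
items = items * 11
record(14)
print(5)
b = b * (items - items)
b = 18
b = items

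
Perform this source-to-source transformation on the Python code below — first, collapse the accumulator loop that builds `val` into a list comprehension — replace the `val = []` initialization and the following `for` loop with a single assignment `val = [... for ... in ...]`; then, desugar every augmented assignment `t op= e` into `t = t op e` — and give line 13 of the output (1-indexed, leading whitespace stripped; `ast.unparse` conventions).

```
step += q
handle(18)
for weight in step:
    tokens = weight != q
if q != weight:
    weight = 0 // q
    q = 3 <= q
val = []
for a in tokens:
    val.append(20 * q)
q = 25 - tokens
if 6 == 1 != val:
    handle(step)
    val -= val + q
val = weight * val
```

val = weight * val

Transformed code:
step = step + q
handle(18)
for weight in step:
    tokens = weight != q
if q != weight:
    weight = 0 // q
    q = 3 <= q
val = [20 * q for a in tokens]
q = 25 - tokens
if 6 == 1 != val:
    handle(step)
    val = val - (val + q)
val = weight * val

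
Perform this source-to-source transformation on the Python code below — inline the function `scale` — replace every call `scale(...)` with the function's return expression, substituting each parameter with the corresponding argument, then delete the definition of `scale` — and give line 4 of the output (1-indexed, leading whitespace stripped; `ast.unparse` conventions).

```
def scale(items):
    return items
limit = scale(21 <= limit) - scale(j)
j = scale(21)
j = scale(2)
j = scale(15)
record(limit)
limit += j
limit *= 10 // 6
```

Transformed code:
limit = (21 <= limit) - j
j = 21
j = 2
j = 15
record(limit)
limit += j
limit *= 10 // 6

j = 15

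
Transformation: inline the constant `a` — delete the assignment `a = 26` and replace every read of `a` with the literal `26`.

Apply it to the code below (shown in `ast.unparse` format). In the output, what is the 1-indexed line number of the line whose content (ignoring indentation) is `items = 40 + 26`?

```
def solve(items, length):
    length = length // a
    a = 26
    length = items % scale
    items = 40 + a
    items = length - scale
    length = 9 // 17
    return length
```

4

Transformed code:
def solve(items, length):
    length = length // 26
    length = items % scale
    items = 40 + 26
    items = length - scale
    length = 9 // 17
    return length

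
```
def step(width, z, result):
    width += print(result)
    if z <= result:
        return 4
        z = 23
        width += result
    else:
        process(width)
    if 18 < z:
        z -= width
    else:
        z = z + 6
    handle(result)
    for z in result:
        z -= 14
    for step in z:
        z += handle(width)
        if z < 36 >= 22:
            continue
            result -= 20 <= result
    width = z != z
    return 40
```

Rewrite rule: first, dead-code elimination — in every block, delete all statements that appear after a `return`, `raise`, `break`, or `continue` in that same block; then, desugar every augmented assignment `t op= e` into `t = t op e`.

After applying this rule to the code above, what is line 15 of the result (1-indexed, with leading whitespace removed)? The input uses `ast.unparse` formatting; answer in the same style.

z = z + handle(width)

Transformed code:
def step(width, z, result):
    width = width + print(result)
    if z <= result:
        return 4
    else:
        process(width)
    if 18 < z:
        z = z - width
    else:
        z = z + 6
    handle(result)
    for z in result:
        z = z - 14
    for step in z:
        z = z + handle(width)
        if z < 36 >= 22:
            continue
    width = z != z
    return 40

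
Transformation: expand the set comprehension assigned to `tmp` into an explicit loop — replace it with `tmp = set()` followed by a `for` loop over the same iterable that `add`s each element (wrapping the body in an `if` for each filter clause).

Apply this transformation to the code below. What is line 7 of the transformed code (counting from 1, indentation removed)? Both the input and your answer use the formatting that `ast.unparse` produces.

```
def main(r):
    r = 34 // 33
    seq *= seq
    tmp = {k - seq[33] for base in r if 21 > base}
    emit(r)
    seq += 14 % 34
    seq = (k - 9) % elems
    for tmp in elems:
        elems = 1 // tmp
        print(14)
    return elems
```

tmp.add(k - seq[33])

Transformed code:
def main(r):
    r = 34 // 33
    seq *= seq
    tmp = set()
    for base in r:
        if 21 > base:
            tmp.add(k - seq[33])
    emit(r)
    seq += 14 % 34
    seq = (k - 9) % elems
    for tmp in elems:
        elems = 1 // tmp
        print(14)
    return elems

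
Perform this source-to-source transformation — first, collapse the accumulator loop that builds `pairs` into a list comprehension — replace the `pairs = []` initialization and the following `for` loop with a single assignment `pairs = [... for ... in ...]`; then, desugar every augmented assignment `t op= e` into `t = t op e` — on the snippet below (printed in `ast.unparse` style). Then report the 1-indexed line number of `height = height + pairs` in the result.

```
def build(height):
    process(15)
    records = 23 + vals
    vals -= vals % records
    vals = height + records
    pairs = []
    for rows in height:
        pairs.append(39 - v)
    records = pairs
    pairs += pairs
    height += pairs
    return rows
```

9

Transformed code:
def build(height):
    process(15)
    records = 23 + vals
    vals = vals - vals % records
    vals = height + records
    pairs = [39 - v for rows in height]
    records = pairs
    pairs = pairs + pairs
    height = height + pairs
    return rows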